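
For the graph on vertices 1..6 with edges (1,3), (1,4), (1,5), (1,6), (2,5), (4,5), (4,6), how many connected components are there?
1 (components: {1, 2, 3, 4, 5, 6})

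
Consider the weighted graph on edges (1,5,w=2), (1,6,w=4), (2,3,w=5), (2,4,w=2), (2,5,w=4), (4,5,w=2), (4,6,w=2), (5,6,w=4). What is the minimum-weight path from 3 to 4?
7 (path: 3 -> 2 -> 4; weights 5 + 2 = 7)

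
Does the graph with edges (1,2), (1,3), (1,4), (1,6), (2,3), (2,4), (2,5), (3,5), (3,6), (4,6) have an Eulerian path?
Yes (the graph is connected and exactly 2 vertices have odd degree: {4, 6}; any Eulerian path must start and end at those)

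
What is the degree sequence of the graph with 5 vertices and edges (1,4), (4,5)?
[2, 1, 1, 0, 0] (degrees: deg(1)=1, deg(2)=0, deg(3)=0, deg(4)=2, deg(5)=1)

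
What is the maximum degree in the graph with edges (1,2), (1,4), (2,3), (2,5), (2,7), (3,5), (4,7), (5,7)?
4 (attained at vertex 2)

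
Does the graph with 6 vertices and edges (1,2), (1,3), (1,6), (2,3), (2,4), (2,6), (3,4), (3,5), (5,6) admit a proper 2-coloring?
No (odd cycle of length 3: 6 -> 1 -> 2 -> 6)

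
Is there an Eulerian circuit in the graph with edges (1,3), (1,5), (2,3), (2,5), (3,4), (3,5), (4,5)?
Yes (the graph is connected and all 5 vertices have even degree)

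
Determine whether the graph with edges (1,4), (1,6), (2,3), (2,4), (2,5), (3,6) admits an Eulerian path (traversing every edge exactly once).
Yes (the graph is connected and exactly 2 vertices have odd degree: {2, 5}; any Eulerian path must start and end at those)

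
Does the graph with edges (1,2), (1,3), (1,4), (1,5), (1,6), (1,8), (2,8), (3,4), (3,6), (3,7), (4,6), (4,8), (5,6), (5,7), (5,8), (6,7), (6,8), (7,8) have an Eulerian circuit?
Yes (the graph is connected and all 8 vertices have even degree)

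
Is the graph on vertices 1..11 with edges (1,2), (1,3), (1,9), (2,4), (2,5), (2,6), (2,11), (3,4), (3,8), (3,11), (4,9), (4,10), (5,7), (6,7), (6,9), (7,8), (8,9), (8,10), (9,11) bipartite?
Yes. Partition: {1, 4, 5, 6, 8, 11}, {2, 3, 7, 9, 10}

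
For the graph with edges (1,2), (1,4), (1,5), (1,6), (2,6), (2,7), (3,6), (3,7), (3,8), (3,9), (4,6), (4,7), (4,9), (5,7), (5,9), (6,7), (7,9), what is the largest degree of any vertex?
6 (attained at vertex 7)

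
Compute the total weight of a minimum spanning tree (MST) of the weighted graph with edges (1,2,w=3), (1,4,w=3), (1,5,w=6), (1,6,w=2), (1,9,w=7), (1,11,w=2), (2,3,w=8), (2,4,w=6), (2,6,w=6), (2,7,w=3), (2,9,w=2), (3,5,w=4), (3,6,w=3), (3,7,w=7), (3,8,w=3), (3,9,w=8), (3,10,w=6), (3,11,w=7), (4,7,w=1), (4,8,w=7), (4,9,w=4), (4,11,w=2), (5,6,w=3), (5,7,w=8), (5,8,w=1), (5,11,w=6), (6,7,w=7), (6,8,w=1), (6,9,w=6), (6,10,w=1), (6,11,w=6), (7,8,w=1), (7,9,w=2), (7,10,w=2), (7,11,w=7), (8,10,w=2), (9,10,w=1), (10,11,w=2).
15 (MST edges: (1,6,w=2), (1,11,w=2), (2,9,w=2), (3,6,w=3), (4,7,w=1), (5,8,w=1), (6,8,w=1), (6,10,w=1), (7,8,w=1), (9,10,w=1); sum of weights 2 + 2 + 2 + 3 + 1 + 1 + 1 + 1 + 1 + 1 = 15)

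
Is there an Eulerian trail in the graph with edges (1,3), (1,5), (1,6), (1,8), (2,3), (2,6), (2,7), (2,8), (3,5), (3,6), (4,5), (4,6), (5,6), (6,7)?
Yes — and in fact it has an Eulerian circuit (the graph is connected and all 8 vertices have even degree)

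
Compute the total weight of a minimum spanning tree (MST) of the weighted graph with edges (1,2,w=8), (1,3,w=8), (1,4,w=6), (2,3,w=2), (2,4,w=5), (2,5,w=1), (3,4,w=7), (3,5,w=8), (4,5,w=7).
14 (MST edges: (1,4,w=6), (2,3,w=2), (2,4,w=5), (2,5,w=1); sum of weights 6 + 2 + 5 + 1 = 14)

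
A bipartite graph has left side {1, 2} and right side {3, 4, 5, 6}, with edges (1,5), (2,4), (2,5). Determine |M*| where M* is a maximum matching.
2 (matching: (1,5), (2,4); upper bound min(|L|,|R|) = min(2,4) = 2)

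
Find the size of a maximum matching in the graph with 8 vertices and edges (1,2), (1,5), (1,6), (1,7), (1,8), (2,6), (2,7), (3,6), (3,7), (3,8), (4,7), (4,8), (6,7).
4 (matching: (1,5), (2,7), (3,6), (4,8); upper bound floor(n/2) = floor(8/2) = 4)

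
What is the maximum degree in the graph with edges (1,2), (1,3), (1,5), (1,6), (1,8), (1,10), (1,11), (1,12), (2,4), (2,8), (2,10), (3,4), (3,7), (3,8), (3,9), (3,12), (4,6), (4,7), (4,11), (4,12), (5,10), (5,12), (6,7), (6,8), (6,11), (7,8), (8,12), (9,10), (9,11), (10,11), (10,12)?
8 (attained at vertex 1)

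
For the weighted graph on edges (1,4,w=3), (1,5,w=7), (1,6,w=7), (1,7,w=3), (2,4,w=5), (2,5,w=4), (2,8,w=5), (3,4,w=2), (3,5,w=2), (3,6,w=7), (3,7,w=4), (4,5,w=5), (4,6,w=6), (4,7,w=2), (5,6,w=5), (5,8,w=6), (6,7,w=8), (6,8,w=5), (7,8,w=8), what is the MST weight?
23 (MST edges: (1,7,w=3), (2,5,w=4), (2,8,w=5), (3,4,w=2), (3,5,w=2), (4,7,w=2), (5,6,w=5); sum of weights 3 + 4 + 5 + 2 + 2 + 2 + 5 = 23)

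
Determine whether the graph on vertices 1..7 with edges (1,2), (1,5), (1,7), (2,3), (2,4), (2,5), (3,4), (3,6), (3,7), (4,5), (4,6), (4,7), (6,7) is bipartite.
No (odd cycle of length 3: 5 -> 1 -> 2 -> 5)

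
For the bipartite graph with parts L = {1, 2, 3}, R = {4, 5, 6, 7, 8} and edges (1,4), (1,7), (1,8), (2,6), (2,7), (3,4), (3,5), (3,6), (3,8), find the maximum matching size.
3 (matching: (1,8), (2,7), (3,6); upper bound min(|L|,|R|) = min(3,5) = 3)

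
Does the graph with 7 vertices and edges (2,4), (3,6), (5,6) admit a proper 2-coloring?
Yes. Partition: {1, 2, 3, 5, 7}, {4, 6}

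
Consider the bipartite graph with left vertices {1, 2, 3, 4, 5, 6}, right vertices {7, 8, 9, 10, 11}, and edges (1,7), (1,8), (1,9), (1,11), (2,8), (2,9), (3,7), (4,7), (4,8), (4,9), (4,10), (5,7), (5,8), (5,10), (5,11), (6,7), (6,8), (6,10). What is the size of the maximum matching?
5 (matching: (1,11), (2,9), (3,7), (4,10), (5,8); upper bound min(|L|,|R|) = min(6,5) = 5)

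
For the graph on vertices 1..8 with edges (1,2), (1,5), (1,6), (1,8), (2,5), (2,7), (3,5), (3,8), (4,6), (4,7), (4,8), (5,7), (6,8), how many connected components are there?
1 (components: {1, 2, 3, 4, 5, 6, 7, 8})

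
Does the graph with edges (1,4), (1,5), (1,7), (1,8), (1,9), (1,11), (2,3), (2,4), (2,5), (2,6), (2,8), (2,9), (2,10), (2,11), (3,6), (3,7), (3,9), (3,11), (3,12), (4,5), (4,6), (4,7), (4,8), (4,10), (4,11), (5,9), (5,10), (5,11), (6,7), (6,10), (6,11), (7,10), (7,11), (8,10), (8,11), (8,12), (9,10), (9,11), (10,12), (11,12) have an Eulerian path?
Yes — and in fact it has an Eulerian circuit (the graph is connected and all 12 vertices have even degree)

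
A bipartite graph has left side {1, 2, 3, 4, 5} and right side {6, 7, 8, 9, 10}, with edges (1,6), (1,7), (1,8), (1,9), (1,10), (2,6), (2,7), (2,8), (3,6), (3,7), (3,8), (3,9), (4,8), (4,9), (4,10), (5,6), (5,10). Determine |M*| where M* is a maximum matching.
5 (matching: (1,10), (2,8), (3,7), (4,9), (5,6); upper bound min(|L|,|R|) = min(5,5) = 5)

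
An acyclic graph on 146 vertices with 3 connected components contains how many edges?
143 (Each of the 3 component trees on V_i vertices has V_i - 1 edges; summing gives V - C = 146 - 3 = 143)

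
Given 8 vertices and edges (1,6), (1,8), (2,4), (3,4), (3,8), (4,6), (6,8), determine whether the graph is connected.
No, it has 3 components: {1, 2, 3, 4, 6, 8}, {5}, {7}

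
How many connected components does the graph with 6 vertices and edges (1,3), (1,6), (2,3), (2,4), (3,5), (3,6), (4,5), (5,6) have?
1 (components: {1, 2, 3, 4, 5, 6})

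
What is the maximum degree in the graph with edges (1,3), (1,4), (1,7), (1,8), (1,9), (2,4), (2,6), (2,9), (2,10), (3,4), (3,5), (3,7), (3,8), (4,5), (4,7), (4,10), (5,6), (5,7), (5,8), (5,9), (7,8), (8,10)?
6 (attained at vertices 4, 5)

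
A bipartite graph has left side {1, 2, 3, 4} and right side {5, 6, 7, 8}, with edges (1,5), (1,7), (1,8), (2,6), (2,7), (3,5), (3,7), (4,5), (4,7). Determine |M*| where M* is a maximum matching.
4 (matching: (1,8), (2,6), (3,7), (4,5); upper bound min(|L|,|R|) = min(4,4) = 4)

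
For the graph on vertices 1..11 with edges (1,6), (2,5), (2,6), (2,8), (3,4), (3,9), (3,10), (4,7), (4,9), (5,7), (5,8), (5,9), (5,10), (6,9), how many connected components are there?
2 (components: {1, 2, 3, 4, 5, 6, 7, 8, 9, 10}, {11})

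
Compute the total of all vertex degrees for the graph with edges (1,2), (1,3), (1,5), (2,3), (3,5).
10 (handshake: sum of degrees = 2|E| = 2 x 5 = 10)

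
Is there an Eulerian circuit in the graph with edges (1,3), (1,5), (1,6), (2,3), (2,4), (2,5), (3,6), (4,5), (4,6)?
No (6 vertices have odd degree: {1, 2, 3, 4, 5, 6}; Eulerian circuit requires 0)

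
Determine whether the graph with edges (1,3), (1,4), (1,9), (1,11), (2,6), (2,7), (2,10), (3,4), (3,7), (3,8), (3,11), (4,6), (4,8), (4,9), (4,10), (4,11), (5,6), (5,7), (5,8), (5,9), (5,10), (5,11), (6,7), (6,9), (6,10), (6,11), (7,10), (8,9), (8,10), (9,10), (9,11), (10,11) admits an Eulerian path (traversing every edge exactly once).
No (8 vertices have odd degree: {2, 3, 4, 6, 7, 8, 9, 11}; Eulerian path requires 0 or 2)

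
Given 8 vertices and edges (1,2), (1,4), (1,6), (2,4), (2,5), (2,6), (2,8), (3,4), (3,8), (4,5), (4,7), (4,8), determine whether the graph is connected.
Yes (BFS from 1 visits [1, 2, 4, 6, 5, 8, 3, 7] — all 8 vertices reached)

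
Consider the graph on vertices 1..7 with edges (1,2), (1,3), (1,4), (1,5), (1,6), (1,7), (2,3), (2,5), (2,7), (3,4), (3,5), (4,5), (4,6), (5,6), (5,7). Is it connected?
Yes (BFS from 1 visits [1, 2, 3, 4, 5, 6, 7] — all 7 vertices reached)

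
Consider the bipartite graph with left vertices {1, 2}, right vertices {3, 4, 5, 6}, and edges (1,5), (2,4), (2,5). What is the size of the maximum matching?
2 (matching: (1,5), (2,4); upper bound min(|L|,|R|) = min(2,4) = 2)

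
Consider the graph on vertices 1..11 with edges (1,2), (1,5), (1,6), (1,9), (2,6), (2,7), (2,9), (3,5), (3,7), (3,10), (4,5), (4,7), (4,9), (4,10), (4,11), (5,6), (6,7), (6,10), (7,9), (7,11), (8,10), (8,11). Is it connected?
Yes (BFS from 1 visits [1, 2, 5, 6, 9, 7, 3, 4, 10, 11, 8] — all 11 vertices reached)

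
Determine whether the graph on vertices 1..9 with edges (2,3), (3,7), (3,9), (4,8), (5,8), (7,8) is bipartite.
Yes. Partition: {1, 2, 4, 5, 6, 7, 9}, {3, 8}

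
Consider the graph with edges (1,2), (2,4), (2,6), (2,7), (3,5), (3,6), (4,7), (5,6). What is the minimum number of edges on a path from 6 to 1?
2 (path: 6 -> 2 -> 1, 2 edges)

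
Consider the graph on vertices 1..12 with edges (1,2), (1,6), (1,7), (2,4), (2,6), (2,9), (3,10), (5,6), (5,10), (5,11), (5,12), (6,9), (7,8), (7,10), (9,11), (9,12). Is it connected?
Yes (BFS from 1 visits [1, 2, 6, 7, 4, 9, 5, 8, 10, 11, 12, 3] — all 12 vertices reached)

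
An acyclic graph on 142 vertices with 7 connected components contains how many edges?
135 (Each of the 7 component trees on V_i vertices has V_i - 1 edges; summing gives V - C = 142 - 7 = 135)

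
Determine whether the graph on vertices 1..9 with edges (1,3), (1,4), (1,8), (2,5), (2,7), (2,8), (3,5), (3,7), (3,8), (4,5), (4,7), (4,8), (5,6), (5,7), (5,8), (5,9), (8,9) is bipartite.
No (odd cycle of length 3: 8 -> 1 -> 4 -> 8)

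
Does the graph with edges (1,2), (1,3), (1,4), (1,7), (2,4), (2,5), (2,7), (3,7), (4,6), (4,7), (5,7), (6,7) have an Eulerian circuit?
Yes (the graph is connected and all 7 vertices have even degree)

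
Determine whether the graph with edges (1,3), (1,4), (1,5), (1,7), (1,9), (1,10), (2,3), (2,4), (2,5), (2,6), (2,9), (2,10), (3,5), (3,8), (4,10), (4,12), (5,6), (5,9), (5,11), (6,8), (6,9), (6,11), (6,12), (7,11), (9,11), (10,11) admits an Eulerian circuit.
No (2 vertices have odd degree: {9, 11}; Eulerian circuit requires 0)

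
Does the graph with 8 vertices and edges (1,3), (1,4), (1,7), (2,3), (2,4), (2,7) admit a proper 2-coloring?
Yes. Partition: {1, 2, 5, 6, 8}, {3, 4, 7}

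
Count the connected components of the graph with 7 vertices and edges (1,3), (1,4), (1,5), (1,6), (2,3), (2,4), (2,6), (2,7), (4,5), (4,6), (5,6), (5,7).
1 (components: {1, 2, 3, 4, 5, 6, 7})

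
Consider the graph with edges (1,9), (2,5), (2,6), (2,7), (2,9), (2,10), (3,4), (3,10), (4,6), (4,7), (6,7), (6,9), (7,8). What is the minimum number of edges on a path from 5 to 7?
2 (path: 5 -> 2 -> 7, 2 edges)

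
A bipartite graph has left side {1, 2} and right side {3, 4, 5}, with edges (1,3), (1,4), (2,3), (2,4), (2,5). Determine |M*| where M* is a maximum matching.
2 (matching: (1,4), (2,5); upper bound min(|L|,|R|) = min(2,3) = 2)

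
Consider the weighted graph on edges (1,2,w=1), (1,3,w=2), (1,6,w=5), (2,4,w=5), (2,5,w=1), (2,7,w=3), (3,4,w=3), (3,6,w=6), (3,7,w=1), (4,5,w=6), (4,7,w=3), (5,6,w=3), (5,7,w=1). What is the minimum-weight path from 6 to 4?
7 (path: 6 -> 5 -> 7 -> 4; weights 3 + 1 + 3 = 7)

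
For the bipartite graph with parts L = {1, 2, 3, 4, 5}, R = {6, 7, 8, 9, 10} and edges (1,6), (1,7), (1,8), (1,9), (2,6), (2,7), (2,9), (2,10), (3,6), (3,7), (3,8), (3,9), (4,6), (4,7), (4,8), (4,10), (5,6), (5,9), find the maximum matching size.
5 (matching: (1,9), (2,10), (3,8), (4,7), (5,6); upper bound min(|L|,|R|) = min(5,5) = 5)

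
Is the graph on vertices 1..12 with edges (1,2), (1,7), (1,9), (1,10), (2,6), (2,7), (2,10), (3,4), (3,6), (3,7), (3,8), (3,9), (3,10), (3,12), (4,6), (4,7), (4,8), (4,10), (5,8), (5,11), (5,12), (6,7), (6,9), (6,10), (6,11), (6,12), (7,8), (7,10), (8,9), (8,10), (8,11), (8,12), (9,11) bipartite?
No (odd cycle of length 3: 7 -> 1 -> 2 -> 7)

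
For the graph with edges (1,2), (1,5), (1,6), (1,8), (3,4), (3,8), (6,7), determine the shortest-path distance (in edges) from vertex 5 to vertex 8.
2 (path: 5 -> 1 -> 8, 2 edges)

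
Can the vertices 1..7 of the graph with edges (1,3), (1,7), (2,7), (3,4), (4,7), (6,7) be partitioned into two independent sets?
Yes. Partition: {1, 2, 4, 5, 6}, {3, 7}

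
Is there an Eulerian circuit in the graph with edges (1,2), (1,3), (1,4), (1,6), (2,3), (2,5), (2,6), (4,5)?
Yes (the graph is connected and all 6 vertices have even degree)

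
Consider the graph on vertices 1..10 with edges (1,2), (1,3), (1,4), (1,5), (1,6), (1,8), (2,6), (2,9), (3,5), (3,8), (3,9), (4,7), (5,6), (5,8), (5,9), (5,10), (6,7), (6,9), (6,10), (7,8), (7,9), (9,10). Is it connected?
Yes (BFS from 1 visits [1, 2, 3, 4, 5, 6, 8, 9, 7, 10] — all 10 vertices reached)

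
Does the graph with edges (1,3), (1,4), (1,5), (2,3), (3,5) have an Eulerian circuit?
No (4 vertices have odd degree: {1, 2, 3, 4}; Eulerian circuit requires 0)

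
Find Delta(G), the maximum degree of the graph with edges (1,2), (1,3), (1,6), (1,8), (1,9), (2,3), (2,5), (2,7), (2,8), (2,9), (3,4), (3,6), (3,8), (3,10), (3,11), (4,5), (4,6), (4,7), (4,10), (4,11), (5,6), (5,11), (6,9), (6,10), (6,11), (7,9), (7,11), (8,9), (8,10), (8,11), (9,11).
7 (attained at vertices 3, 6, 11)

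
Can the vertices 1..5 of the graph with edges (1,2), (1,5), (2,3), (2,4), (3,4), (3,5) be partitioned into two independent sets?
No (odd cycle of length 3: 4 -> 2 -> 3 -> 4)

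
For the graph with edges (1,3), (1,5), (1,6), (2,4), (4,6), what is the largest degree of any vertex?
3 (attained at vertex 1)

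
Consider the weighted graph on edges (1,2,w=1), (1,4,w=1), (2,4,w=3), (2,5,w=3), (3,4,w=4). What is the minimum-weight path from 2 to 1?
1 (path: 2 -> 1; weights 1 = 1)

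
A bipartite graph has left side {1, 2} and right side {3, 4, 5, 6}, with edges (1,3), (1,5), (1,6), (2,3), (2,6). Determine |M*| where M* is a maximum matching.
2 (matching: (1,5), (2,6); upper bound min(|L|,|R|) = min(2,4) = 2)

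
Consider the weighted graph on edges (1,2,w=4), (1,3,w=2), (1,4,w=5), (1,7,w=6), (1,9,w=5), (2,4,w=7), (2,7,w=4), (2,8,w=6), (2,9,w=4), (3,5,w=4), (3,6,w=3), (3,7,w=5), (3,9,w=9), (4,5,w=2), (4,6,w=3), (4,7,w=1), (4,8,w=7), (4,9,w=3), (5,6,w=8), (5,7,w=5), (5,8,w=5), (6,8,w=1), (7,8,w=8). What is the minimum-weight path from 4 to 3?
6 (path: 4 -> 5 -> 3; weights 2 + 4 = 6)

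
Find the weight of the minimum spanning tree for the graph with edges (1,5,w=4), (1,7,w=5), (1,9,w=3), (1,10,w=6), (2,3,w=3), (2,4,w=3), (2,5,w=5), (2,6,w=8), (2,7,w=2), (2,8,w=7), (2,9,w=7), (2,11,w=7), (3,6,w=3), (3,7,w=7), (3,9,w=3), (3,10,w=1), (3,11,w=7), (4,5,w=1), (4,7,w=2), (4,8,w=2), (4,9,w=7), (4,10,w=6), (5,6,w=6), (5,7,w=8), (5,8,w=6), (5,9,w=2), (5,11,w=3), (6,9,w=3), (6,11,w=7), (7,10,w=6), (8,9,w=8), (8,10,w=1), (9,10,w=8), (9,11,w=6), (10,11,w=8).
20 (MST edges: (1,9,w=3), (2,7,w=2), (3,6,w=3), (3,10,w=1), (4,5,w=1), (4,7,w=2), (4,8,w=2), (5,9,w=2), (5,11,w=3), (8,10,w=1); sum of weights 3 + 2 + 3 + 1 + 1 + 2 + 2 + 2 + 3 + 1 = 20)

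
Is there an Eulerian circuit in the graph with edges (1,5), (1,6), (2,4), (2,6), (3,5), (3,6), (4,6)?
Yes (the graph is connected and all 6 vertices have even degree)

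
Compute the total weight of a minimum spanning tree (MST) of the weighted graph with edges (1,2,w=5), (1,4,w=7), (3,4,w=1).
13 (MST edges: (1,2,w=5), (1,4,w=7), (3,4,w=1); sum of weights 5 + 7 + 1 = 13)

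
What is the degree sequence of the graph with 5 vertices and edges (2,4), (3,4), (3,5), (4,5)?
[3, 2, 2, 1, 0] (degrees: deg(1)=0, deg(2)=1, deg(3)=2, deg(4)=3, deg(5)=2)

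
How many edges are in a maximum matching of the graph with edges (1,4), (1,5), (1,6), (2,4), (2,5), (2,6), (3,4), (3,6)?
3 (matching: (1,6), (2,5), (3,4); upper bound floor(n/2) = floor(6/2) = 3)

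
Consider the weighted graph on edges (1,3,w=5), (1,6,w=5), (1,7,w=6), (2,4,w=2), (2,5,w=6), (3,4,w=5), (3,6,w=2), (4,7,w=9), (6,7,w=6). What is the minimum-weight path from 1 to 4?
10 (path: 1 -> 3 -> 4; weights 5 + 5 = 10)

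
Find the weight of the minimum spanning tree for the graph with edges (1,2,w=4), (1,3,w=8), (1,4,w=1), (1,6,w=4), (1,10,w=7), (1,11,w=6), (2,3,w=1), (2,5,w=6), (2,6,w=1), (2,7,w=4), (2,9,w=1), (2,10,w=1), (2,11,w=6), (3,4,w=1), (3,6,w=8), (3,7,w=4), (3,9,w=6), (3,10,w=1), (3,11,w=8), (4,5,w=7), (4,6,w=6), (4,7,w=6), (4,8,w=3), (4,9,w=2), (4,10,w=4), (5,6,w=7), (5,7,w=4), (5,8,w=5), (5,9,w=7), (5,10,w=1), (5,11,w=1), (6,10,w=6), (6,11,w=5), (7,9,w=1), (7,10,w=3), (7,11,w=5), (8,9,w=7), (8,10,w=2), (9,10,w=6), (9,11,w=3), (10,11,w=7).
11 (MST edges: (1,4,w=1), (2,3,w=1), (2,6,w=1), (2,9,w=1), (2,10,w=1), (3,4,w=1), (5,10,w=1), (5,11,w=1), (7,9,w=1), (8,10,w=2); sum of weights 1 + 1 + 1 + 1 + 1 + 1 + 1 + 1 + 1 + 2 = 11)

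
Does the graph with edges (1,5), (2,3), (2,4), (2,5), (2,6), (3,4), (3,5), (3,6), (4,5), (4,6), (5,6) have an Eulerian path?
Yes (the graph is connected and exactly 2 vertices have odd degree: {1, 5}; any Eulerian path must start and end at those)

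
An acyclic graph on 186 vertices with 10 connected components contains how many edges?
176 (Each of the 10 component trees on V_i vertices has V_i - 1 edges; summing gives V - C = 186 - 10 = 176)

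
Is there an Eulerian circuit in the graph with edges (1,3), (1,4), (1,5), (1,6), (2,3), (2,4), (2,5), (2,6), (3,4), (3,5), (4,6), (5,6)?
Yes (the graph is connected and all 6 vertices have even degree)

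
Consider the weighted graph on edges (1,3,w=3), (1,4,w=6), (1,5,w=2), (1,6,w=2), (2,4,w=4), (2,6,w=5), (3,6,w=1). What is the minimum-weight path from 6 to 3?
1 (path: 6 -> 3; weights 1 = 1)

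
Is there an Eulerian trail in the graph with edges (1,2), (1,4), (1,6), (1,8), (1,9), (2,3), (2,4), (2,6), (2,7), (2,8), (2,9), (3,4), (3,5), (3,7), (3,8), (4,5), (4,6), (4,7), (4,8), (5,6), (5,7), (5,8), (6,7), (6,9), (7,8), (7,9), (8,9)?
No (8 vertices have odd degree: {1, 2, 3, 4, 5, 7, 8, 9}; Eulerian path requires 0 or 2)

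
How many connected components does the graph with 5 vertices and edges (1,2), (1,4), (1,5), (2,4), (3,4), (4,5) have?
1 (components: {1, 2, 3, 4, 5})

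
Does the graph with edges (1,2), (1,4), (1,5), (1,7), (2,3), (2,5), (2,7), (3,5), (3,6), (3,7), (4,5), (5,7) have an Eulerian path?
Yes (the graph is connected and exactly 2 vertices have odd degree: {5, 6}; any Eulerian path must start and end at those)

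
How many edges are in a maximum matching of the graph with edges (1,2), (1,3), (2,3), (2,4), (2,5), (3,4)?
2 (matching: (2,5), (3,4); upper bound floor(n/2) = floor(5/2) = 2)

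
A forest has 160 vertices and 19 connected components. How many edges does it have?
141 (Each of the 19 component trees on V_i vertices has V_i - 1 edges; summing gives V - C = 160 - 19 = 141)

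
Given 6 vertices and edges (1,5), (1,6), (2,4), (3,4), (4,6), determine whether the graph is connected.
Yes (BFS from 1 visits [1, 5, 6, 4, 2, 3] — all 6 vertices reached)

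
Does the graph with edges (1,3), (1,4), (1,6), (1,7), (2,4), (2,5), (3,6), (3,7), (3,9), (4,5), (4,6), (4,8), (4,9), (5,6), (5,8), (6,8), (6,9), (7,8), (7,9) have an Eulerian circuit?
Yes (the graph is connected and all 9 vertices have even degree)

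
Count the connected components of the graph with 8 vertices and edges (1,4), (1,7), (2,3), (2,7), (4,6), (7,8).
2 (components: {1, 2, 3, 4, 6, 7, 8}, {5})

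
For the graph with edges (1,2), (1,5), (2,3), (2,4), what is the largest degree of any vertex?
3 (attained at vertex 2)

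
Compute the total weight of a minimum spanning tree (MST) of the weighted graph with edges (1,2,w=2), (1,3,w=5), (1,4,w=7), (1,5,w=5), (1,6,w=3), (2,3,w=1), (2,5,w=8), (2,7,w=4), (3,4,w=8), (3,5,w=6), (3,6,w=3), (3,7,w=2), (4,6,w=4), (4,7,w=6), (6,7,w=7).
17 (MST edges: (1,2,w=2), (1,5,w=5), (1,6,w=3), (2,3,w=1), (3,7,w=2), (4,6,w=4); sum of weights 2 + 5 + 3 + 1 + 2 + 4 = 17)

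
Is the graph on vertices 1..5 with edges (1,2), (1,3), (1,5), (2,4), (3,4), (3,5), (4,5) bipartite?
No (odd cycle of length 3: 5 -> 1 -> 3 -> 5)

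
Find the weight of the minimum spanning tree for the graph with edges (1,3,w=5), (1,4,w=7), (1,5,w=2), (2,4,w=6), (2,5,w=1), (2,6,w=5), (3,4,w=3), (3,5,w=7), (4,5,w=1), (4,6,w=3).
10 (MST edges: (1,5,w=2), (2,5,w=1), (3,4,w=3), (4,5,w=1), (4,6,w=3); sum of weights 2 + 1 + 3 + 1 + 3 = 10)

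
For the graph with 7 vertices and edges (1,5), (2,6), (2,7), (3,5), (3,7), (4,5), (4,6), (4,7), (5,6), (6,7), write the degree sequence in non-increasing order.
[4, 4, 4, 3, 2, 2, 1] (degrees: deg(1)=1, deg(2)=2, deg(3)=2, deg(4)=3, deg(5)=4, deg(6)=4, deg(7)=4)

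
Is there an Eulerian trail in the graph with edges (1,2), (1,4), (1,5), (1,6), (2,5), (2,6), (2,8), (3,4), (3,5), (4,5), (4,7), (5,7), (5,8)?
Yes — and in fact it has an Eulerian circuit (the graph is connected and all 8 vertices have even degree)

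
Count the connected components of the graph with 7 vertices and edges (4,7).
6 (components: {1}, {2}, {3}, {4, 7}, {5}, {6})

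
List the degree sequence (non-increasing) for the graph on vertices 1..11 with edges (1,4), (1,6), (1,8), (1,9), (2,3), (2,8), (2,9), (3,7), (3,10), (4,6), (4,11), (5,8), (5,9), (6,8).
[4, 4, 3, 3, 3, 3, 3, 2, 1, 1, 1] (degrees: deg(1)=4, deg(2)=3, deg(3)=3, deg(4)=3, deg(5)=2, deg(6)=3, deg(7)=1, deg(8)=4, deg(9)=3, deg(10)=1, deg(11)=1)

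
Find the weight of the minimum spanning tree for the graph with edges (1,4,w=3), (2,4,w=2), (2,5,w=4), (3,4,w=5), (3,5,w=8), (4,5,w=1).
11 (MST edges: (1,4,w=3), (2,4,w=2), (3,4,w=5), (4,5,w=1); sum of weights 3 + 2 + 5 + 1 = 11)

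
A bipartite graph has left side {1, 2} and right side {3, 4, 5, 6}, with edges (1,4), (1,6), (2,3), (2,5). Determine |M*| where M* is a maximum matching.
2 (matching: (1,6), (2,5); upper bound min(|L|,|R|) = min(2,4) = 2)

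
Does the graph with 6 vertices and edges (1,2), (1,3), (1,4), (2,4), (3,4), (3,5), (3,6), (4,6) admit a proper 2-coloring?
No (odd cycle of length 3: 3 -> 1 -> 4 -> 3)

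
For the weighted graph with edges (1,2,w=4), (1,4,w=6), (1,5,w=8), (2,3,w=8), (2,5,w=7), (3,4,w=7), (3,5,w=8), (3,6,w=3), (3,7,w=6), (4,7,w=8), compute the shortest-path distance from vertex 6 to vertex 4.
10 (path: 6 -> 3 -> 4; weights 3 + 7 = 10)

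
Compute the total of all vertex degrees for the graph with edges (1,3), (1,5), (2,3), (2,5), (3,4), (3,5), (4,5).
14 (handshake: sum of degrees = 2|E| = 2 x 7 = 14)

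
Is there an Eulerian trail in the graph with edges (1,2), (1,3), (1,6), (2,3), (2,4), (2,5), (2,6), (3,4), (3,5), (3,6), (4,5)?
No (6 vertices have odd degree: {1, 2, 3, 4, 5, 6}; Eulerian path requires 0 or 2)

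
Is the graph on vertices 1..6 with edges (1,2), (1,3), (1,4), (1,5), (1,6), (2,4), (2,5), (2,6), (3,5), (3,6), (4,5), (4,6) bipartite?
No (odd cycle of length 3: 2 -> 1 -> 6 -> 2)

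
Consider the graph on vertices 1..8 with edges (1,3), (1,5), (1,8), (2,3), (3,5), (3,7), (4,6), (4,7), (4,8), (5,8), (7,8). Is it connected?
Yes (BFS from 1 visits [1, 3, 5, 8, 2, 7, 4, 6] — all 8 vertices reached)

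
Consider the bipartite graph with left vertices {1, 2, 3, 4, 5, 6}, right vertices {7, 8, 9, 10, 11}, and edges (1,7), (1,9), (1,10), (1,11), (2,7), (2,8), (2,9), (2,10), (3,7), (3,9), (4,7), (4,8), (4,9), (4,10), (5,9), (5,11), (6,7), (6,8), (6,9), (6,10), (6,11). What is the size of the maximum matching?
5 (matching: (1,11), (2,10), (3,9), (4,8), (6,7); upper bound min(|L|,|R|) = min(6,5) = 5)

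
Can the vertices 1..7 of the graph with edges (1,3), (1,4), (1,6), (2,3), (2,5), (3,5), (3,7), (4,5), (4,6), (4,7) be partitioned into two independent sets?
No (odd cycle of length 3: 6 -> 1 -> 4 -> 6)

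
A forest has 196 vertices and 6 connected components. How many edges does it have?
190 (Each of the 6 component trees on V_i vertices has V_i - 1 edges; summing gives V - C = 196 - 6 = 190)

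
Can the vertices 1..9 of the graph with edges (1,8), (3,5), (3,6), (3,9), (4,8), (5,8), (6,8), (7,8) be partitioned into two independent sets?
Yes. Partition: {1, 2, 4, 5, 6, 7, 9}, {3, 8}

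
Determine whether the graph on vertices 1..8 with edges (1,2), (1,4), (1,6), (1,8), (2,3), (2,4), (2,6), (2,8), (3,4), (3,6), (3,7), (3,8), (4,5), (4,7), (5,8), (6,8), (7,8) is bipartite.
No (odd cycle of length 3: 2 -> 1 -> 6 -> 2)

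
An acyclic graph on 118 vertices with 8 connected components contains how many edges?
110 (Each of the 8 component trees on V_i vertices has V_i - 1 edges; summing gives V - C = 118 - 8 = 110)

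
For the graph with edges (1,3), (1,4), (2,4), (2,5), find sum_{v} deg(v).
8 (handshake: sum of degrees = 2|E| = 2 x 4 = 8)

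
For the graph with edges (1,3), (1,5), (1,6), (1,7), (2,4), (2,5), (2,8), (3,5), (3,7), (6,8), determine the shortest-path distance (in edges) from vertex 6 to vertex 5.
2 (path: 6 -> 1 -> 5, 2 edges)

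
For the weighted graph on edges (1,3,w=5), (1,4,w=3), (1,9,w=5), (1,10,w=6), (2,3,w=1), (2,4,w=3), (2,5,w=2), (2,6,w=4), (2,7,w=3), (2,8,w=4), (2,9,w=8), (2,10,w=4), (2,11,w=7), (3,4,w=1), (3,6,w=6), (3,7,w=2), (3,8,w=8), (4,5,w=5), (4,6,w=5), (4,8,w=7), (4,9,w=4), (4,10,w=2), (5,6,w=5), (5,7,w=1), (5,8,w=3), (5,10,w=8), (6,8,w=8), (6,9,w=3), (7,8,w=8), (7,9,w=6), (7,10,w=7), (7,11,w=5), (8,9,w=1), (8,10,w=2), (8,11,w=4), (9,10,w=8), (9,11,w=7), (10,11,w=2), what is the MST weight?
18 (MST edges: (1,4,w=3), (2,3,w=1), (2,5,w=2), (3,4,w=1), (4,10,w=2), (5,7,w=1), (6,9,w=3), (8,9,w=1), (8,10,w=2), (10,11,w=2); sum of weights 3 + 1 + 2 + 1 + 2 + 1 + 3 + 1 + 2 + 2 = 18)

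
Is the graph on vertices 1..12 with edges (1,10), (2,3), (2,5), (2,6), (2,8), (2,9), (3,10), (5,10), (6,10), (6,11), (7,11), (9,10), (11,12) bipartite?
Yes. Partition: {1, 3, 4, 5, 6, 7, 8, 9, 12}, {2, 10, 11}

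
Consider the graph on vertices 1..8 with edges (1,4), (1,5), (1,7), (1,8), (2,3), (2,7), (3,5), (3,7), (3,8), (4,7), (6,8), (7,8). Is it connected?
Yes (BFS from 1 visits [1, 4, 5, 7, 8, 3, 2, 6] — all 8 vertices reached)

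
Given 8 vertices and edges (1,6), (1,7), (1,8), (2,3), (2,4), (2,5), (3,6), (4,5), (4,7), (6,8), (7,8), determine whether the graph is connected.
Yes (BFS from 1 visits [1, 6, 7, 8, 3, 4, 2, 5] — all 8 vertices reached)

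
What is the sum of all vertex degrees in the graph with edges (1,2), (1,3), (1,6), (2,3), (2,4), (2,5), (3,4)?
14 (handshake: sum of degrees = 2|E| = 2 x 7 = 14)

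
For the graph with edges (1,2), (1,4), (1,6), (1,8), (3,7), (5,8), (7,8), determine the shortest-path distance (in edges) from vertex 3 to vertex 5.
3 (path: 3 -> 7 -> 8 -> 5, 3 edges)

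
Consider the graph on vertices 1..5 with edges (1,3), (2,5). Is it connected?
No, it has 3 components: {1, 3}, {2, 5}, {4}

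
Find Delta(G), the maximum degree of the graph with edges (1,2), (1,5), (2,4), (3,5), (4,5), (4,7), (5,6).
4 (attained at vertex 5)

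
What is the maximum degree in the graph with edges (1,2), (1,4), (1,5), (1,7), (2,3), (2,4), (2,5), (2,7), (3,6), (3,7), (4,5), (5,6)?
5 (attained at vertex 2)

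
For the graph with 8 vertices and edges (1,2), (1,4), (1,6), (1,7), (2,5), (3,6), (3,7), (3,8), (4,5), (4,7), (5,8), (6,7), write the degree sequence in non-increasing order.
[4, 4, 3, 3, 3, 3, 2, 2] (degrees: deg(1)=4, deg(2)=2, deg(3)=3, deg(4)=3, deg(5)=3, deg(6)=3, deg(7)=4, deg(8)=2)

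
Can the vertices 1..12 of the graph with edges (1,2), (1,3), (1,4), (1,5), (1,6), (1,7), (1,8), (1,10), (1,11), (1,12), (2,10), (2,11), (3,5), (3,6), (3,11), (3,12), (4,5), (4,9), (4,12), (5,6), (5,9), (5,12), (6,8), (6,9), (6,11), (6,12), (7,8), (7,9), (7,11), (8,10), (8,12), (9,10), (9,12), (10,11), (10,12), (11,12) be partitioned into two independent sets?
No (odd cycle of length 3: 5 -> 1 -> 6 -> 5)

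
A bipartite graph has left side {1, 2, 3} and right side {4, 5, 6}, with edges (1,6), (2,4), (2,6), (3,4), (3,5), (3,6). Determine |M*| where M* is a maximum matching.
3 (matching: (1,6), (2,4), (3,5); upper bound min(|L|,|R|) = min(3,3) = 3)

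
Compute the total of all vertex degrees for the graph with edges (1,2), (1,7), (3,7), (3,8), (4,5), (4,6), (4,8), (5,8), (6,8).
18 (handshake: sum of degrees = 2|E| = 2 x 9 = 18)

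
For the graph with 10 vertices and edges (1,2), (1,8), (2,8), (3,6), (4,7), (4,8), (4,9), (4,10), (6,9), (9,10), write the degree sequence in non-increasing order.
[4, 3, 3, 2, 2, 2, 2, 1, 1, 0] (degrees: deg(1)=2, deg(2)=2, deg(3)=1, deg(4)=4, deg(5)=0, deg(6)=2, deg(7)=1, deg(8)=3, deg(9)=3, deg(10)=2)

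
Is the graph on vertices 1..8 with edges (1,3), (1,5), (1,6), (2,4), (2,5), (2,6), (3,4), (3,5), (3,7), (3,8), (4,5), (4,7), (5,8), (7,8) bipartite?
No (odd cycle of length 3: 5 -> 1 -> 3 -> 5)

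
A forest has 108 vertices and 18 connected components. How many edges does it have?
90 (Each of the 18 component trees on V_i vertices has V_i - 1 edges; summing gives V - C = 108 - 18 = 90)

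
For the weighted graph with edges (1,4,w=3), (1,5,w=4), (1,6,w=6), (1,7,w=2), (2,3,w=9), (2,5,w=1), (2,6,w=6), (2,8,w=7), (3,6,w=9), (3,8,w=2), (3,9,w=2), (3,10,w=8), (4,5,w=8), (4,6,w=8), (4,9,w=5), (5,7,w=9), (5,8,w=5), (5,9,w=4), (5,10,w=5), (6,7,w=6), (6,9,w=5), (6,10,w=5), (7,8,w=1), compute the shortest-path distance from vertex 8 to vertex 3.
2 (path: 8 -> 3; weights 2 = 2)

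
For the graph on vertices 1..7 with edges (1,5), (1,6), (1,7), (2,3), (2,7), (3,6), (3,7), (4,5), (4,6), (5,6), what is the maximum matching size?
3 (matching: (2,7), (3,6), (4,5); upper bound floor(n/2) = floor(7/2) = 3)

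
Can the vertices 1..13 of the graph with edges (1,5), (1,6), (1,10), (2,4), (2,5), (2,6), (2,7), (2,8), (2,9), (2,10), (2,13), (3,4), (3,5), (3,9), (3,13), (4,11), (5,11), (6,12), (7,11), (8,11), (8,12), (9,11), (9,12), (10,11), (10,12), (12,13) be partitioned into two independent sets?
Yes. Partition: {1, 2, 3, 11, 12}, {4, 5, 6, 7, 8, 9, 10, 13}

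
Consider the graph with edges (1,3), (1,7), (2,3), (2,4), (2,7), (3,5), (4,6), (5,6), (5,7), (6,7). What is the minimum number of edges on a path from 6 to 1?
2 (path: 6 -> 7 -> 1, 2 edges)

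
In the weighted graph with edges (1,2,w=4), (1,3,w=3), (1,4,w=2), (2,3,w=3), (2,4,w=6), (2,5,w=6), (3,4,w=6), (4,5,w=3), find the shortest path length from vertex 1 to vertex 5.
5 (path: 1 -> 4 -> 5; weights 2 + 3 = 5)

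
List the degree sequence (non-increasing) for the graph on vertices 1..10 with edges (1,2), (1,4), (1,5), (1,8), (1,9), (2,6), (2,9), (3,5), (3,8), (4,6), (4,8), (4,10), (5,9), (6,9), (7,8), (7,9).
[5, 5, 4, 4, 3, 3, 3, 2, 2, 1] (degrees: deg(1)=5, deg(2)=3, deg(3)=2, deg(4)=4, deg(5)=3, deg(6)=3, deg(7)=2, deg(8)=4, deg(9)=5, deg(10)=1)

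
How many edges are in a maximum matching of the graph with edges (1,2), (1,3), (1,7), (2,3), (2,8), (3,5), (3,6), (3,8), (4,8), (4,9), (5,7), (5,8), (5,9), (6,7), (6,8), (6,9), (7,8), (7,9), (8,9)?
4 (matching: (1,7), (2,8), (3,6), (5,9); upper bound floor(n/2) = floor(9/2) = 4)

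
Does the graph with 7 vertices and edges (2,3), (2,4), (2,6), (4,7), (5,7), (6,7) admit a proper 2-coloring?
Yes. Partition: {1, 2, 7}, {3, 4, 5, 6}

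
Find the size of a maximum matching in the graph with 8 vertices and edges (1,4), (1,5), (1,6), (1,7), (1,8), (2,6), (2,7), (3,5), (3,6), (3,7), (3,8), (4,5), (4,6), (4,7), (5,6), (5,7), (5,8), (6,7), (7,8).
4 (matching: (1,4), (2,7), (3,8), (5,6); upper bound floor(n/2) = floor(8/2) = 4)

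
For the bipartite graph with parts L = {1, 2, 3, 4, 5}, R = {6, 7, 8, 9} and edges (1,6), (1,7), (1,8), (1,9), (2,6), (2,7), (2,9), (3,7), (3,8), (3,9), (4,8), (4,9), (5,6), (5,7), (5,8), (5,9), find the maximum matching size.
4 (matching: (1,9), (2,7), (3,8), (5,6); upper bound min(|L|,|R|) = min(5,4) = 4)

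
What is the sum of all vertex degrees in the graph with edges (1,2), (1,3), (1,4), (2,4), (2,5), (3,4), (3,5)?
14 (handshake: sum of degrees = 2|E| = 2 x 7 = 14)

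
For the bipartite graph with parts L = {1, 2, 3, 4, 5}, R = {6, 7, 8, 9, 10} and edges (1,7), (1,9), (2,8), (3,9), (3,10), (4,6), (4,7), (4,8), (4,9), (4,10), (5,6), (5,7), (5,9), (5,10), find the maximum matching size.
5 (matching: (1,9), (2,8), (3,10), (4,7), (5,6); upper bound min(|L|,|R|) = min(5,5) = 5)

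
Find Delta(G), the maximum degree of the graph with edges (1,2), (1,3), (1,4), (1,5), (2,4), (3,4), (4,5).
4 (attained at vertices 1, 4)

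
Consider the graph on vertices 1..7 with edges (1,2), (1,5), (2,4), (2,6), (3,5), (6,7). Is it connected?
Yes (BFS from 1 visits [1, 2, 5, 4, 6, 3, 7] — all 7 vertices reached)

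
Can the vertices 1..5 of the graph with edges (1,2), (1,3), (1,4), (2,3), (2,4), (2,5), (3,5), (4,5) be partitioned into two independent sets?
No (odd cycle of length 3: 3 -> 1 -> 2 -> 3)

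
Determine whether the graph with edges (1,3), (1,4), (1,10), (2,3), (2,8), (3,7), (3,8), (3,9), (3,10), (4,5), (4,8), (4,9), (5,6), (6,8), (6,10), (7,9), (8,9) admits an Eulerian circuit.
No (4 vertices have odd degree: {1, 6, 8, 10}; Eulerian circuit requires 0)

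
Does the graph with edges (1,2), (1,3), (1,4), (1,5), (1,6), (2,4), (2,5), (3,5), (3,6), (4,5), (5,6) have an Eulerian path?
No (6 vertices have odd degree: {1, 2, 3, 4, 5, 6}; Eulerian path requires 0 or 2)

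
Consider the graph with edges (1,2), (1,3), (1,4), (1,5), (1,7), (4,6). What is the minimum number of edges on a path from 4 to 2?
2 (path: 4 -> 1 -> 2, 2 edges)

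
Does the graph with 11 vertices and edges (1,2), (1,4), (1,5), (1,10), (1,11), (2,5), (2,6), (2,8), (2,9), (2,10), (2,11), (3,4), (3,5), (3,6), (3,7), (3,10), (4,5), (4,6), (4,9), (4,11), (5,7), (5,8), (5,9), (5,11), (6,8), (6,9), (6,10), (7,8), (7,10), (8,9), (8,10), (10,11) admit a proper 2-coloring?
No (odd cycle of length 3: 5 -> 1 -> 2 -> 5)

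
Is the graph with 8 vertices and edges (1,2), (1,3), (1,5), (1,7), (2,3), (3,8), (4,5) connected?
No, it has 2 components: {1, 2, 3, 4, 5, 7, 8}, {6}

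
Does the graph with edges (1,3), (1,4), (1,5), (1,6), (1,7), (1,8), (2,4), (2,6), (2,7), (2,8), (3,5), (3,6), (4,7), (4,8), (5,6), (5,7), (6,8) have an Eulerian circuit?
No (2 vertices have odd degree: {3, 6}; Eulerian circuit requires 0)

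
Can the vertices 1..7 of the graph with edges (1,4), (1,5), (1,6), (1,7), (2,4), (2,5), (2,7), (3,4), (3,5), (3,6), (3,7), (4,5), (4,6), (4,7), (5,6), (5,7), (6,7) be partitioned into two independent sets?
No (odd cycle of length 3: 7 -> 1 -> 5 -> 7)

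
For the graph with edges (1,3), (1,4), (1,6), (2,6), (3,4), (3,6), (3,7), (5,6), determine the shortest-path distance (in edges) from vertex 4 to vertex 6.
2 (path: 4 -> 3 -> 6, 2 edges)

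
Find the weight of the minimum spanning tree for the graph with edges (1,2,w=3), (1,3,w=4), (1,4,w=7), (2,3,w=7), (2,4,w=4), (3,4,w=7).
11 (MST edges: (1,2,w=3), (1,3,w=4), (2,4,w=4); sum of weights 3 + 4 + 4 = 11)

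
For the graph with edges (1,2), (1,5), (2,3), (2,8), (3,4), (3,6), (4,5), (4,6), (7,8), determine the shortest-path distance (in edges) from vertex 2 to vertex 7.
2 (path: 2 -> 8 -> 7, 2 edges)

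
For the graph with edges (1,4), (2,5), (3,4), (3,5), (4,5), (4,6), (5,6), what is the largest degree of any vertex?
4 (attained at vertices 4, 5)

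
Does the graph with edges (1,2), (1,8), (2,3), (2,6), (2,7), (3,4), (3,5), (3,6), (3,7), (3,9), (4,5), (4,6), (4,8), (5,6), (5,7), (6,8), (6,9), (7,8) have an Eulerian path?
Yes — and in fact it has an Eulerian circuit (the graph is connected and all 9 vertices have even degree)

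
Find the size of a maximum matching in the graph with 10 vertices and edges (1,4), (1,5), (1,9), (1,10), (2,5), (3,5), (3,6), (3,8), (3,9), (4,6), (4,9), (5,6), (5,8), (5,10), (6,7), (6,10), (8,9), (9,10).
5 (matching: (1,10), (2,5), (3,8), (4,9), (6,7); upper bound floor(n/2) = floor(10/2) = 5)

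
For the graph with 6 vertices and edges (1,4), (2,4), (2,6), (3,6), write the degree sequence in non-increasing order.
[2, 2, 2, 1, 1, 0] (degrees: deg(1)=1, deg(2)=2, deg(3)=1, deg(4)=2, deg(5)=0, deg(6)=2)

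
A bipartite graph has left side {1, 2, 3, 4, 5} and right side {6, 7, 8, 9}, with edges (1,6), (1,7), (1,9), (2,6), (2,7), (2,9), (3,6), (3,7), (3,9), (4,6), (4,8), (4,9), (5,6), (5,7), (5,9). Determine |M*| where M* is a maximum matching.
4 (matching: (1,9), (2,7), (3,6), (4,8); upper bound min(|L|,|R|) = min(5,4) = 4)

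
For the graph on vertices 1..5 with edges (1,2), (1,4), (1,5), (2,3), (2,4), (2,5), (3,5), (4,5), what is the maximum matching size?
2 (matching: (2,3), (4,5); upper bound floor(n/2) = floor(5/2) = 2)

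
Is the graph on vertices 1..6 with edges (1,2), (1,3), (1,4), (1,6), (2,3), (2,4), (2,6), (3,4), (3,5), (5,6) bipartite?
No (odd cycle of length 3: 6 -> 1 -> 2 -> 6)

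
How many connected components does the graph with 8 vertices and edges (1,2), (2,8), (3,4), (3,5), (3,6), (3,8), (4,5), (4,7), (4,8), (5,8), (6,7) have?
1 (components: {1, 2, 3, 4, 5, 6, 7, 8})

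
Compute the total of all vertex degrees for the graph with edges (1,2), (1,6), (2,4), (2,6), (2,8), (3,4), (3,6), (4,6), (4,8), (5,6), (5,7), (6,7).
24 (handshake: sum of degrees = 2|E| = 2 x 12 = 24)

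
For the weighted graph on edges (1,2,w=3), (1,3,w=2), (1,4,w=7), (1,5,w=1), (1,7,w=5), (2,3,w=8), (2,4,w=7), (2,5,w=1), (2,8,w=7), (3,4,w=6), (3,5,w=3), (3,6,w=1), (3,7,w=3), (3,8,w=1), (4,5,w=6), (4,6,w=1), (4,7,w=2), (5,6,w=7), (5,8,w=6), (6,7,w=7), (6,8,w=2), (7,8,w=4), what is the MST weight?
9 (MST edges: (1,3,w=2), (1,5,w=1), (2,5,w=1), (3,6,w=1), (3,8,w=1), (4,6,w=1), (4,7,w=2); sum of weights 2 + 1 + 1 + 1 + 1 + 1 + 2 = 9)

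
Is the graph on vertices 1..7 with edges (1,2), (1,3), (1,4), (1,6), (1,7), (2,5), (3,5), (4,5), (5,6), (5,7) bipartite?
Yes. Partition: {1, 5}, {2, 3, 4, 6, 7}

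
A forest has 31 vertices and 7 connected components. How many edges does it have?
24 (Each of the 7 component trees on V_i vertices has V_i - 1 edges; summing gives V - C = 31 - 7 = 24)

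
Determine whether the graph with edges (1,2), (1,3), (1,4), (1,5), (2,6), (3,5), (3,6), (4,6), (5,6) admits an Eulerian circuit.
No (2 vertices have odd degree: {3, 5}; Eulerian circuit requires 0)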